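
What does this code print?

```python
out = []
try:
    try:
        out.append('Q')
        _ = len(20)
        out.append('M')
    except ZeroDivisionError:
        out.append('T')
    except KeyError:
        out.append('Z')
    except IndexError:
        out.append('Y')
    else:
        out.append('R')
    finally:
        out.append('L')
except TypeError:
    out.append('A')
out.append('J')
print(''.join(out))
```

Execution trace: 'Q' (try body) → 'L' (finally) → 'A' (outer except TypeError) → 'J' (after the try/except). Output: QLAJ

Answer: QLAJ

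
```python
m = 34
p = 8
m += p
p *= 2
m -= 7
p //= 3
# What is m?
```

Trace:
`m = 34` → m = 34
`p = 8` → p = 8
`m += p` → m = 42
`p *= 2` → p = 16
`m -= 7` → m = 35
`p //= 3` → p = 5
So m = 35

Answer: 35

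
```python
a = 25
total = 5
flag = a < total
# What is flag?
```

Trace:
`a = 25` → a = 25
`total = 5` → total = 5
`flag = a < total` → flag = False
So flag = False

Answer: False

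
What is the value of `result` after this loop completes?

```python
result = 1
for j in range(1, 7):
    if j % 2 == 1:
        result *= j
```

Product of odd numbers 1 to 6
`result` takes the values: 1 → 3 → 15

Answer: 15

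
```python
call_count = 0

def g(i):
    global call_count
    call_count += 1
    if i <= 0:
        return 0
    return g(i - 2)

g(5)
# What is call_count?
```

Linear recursion stepping by 2: 4 calls from i=5 down to ≤0.

Answer: 4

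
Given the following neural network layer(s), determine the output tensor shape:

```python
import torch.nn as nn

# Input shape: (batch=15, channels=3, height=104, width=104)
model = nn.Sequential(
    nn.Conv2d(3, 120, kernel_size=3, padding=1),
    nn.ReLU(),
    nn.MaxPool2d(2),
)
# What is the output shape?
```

Input: (15, 3, 104, 104) -> after Conv2d: (15, 120, 104, 104) -> after ReLU: (15, 120, 104, 104) -> Output: (15, 120, 52, 52)

Answer: (15, 120, 52, 52)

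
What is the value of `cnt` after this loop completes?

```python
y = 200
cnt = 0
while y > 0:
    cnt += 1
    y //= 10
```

Count digits by repeated division by 10
`cnt` takes the values: 0 → 1 → 2 → 3

Answer: 3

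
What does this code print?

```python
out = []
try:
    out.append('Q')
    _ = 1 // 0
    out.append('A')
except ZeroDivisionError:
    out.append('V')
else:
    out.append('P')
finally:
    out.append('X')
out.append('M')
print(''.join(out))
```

Execution trace: 'Q' (try body) → 'V' (except ZeroDivisionError) → 'X' (finally) → 'M' (after the try/except). Output: QVXM

Answer: QVXM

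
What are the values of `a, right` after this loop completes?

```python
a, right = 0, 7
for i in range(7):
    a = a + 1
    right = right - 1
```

a goes 0→7, right goes 7→0
`a, right` takes the values: (0, 7) → (1, 7) → (1, 6) → (2, 6) → (2, 5) → (3, 5) → (3, 4) → (4, 4) → (4, 3) → (5, 3) → (5, 2) → (6, 2) → (6, 1) → (7, 1) → (7, 0)

Answer: 7, 0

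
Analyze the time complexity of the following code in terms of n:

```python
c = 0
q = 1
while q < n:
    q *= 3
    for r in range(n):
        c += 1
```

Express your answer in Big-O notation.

Each loop level contributes: log n × n. Multiplying the contributions gives O(n log n).

Answer: O(n log n)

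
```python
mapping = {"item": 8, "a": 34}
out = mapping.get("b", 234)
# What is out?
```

Trace:
`mapping = {"item": 8, "a": 34}` → mapping = {'item': 8, 'a': 34}
`out = mapping.get("b", 234)` → out = 234
So out = 234

Answer: 234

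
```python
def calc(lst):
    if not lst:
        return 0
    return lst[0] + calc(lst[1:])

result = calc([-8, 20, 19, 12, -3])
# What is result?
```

(-8) + 20 + 19 + 12 + (-3) + 0 = 40

Answer: 40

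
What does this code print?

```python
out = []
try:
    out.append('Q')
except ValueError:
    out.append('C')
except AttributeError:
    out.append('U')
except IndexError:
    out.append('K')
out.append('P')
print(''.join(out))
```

Execution trace: 'Q' (try body, no exception) → 'P' (after the try/except). Output: QP

Answer: QP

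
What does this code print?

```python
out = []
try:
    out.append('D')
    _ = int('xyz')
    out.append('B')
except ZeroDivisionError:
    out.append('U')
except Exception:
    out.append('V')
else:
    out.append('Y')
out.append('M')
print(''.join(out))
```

Execution trace: 'D' (try body) → 'V' (except Exception) → 'M' (after the try/except). Output: DVM

Answer: DVM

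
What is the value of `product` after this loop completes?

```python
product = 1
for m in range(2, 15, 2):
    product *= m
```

Product of even numbers 2 to 14
`product` takes the values: 1 → 2 → 8 → 48 → 384 → 3840 → 46080 → 645120

Answer: 645120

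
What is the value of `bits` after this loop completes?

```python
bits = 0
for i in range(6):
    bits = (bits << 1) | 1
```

Build 6 consecutive 1-bits: 0b111111
`bits` takes the values: 0 → 1 → 3 → 7 → 15 → 31 → 63

Answer: 63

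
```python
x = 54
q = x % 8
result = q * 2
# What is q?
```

Trace:
`x = 54` → x = 54
`q = x % 8` → q = 6
`result = q * 2` → result = 12
So q = 6

Answer: 6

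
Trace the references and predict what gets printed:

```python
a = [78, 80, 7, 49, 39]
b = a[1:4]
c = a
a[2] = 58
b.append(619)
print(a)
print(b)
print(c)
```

Key concept: slice vs alias.
Step by step:
`a = [78, 80, 7, 49, 39]` → a = [78, 80, 7, 49, 39]
`b = a[1:4]` → b = [80, 7, 49]
`c = a` → c = [78, 80, 7, 49, 39] (same object as a)
`a[2] = 58` → a = [78, 80, 58, 49, 39] (same object as c); c = [78, 80, 58, 49, 39] (same object as a)
`b.append(619)` → b = [80, 7, 49, 619]
`print(a)` → prints [78, 80, 58, 49, 39]
`print(b)` → prints [80, 7, 49, 619]
`print(c)` → prints [78, 80, 58, 49, 39]

Answer:
[78, 80, 58, 49, 39]
[80, 7, 49, 619]
[78, 80, 58, 49, 39]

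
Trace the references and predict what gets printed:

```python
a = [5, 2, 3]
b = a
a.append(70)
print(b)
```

Key concept: basic list aliasing.
Step by step:
`a = [5, 2, 3]` → a = [5, 2, 3]
`b = a` → b = [5, 2, 3] (same object as a)
`a.append(70)` → a = [5, 2, 3, 70] (same object as b); b = [5, 2, 3, 70] (same object as a)
`print(b)` → prints [5, 2, 3, 70]

Answer: [5, 2, 3, 70]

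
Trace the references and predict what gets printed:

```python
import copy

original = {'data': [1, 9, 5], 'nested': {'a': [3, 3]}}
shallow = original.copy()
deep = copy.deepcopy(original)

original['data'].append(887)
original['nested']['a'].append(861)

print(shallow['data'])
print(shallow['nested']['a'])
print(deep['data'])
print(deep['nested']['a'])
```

Key concept: comparing shallow vs deep copy.
Step by step:
`original = {'data': [1, 9, 5], 'nested': {'a': [3, 3]}}` → original = {'data': [1, 9, 5], 'nested': {'a': [3, 3]}}
`shallow = original.copy()` → shallow = {'data': [1, 9, 5], 'nested': {'a': [3, 3]}}
`deep = copy.deepcopy(original)` → deep = {'data': [1, 9, 5], 'nested': {'a': [3, 3]}}
`original['data'].append(887)` → original = {'data': [1, 9, 5, 887], 'nested': {'a': [3, 3]}}; shallow = {'data': [1, 9, 5, 887], 'nested': {'a': [3, 3]}}
`original['nested']['a'].append(861)` → original = {'data': [1, 9, 5, 887], 'nested': {'a': [3, 3, 861]}}; shallow = {'data': [1, 9, 5, 887], 'nested': {'a': [3, 3, 861]}}
`print(shallow['data'])` → prints [1, 9, 5, 887]
`print(shallow['nested']['a'])` → prints [3, 3, 861]
`print(deep['data'])` → prints [1, 9, 5]
`print(deep['nested']['a'])` → prints [3, 3]

Answer:
[1, 9, 5, 887]
[3, 3, 861]
[1, 9, 5]
[3, 3]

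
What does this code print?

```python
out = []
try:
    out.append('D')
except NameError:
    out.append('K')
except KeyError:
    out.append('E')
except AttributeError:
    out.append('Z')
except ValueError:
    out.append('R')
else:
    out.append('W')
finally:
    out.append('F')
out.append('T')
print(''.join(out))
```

Execution trace: 'D' (try body, no exception) → 'W' (else) → 'F' (finally) → 'T' (after the try/except). Output: DWFT

Answer: DWFT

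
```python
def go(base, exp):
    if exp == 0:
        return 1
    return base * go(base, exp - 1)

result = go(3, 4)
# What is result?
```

go(3, 4) = 3 * 3 * 3 * 3 = 81

Answer: 81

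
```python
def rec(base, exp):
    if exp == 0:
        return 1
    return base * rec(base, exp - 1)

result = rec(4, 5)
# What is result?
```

rec(4, 5) = 4 * 4 * 4 * 4 * 4 = 1024

Answer: 1024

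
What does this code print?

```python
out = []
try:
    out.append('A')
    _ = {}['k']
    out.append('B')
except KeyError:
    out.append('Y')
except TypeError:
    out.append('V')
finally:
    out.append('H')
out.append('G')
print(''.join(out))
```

Execution trace: 'A' (try body) → 'Y' (except KeyError) → 'H' (finally) → 'G' (after the try/except). Output: AYHG

Answer: AYHG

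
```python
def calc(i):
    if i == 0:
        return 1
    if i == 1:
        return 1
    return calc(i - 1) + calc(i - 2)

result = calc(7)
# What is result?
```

Build up from base cases: calc(0)=1, calc(1)=1, calc(2)=2, calc(3)=3, calc(4)=5, calc(5)=8, calc(6)=13, ..., calc(7)=21

Answer: 21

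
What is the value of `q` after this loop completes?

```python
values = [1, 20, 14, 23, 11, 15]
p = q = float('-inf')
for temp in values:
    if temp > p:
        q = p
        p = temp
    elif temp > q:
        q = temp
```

Second largest (with repeats) in [1, 20, 14, 23, 11, 15]
`q` takes the values: -inf → 1 → 14 → 20

Answer: 20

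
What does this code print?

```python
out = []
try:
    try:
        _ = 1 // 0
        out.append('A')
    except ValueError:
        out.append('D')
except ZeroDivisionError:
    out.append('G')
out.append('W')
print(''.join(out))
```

Execution trace: 'G' (outer except ZeroDivisionError) → 'W' (after the try/except). Output: GW

Answer: GW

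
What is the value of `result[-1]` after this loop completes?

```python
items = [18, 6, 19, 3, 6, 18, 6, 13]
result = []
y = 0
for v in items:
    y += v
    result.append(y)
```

Cumulative sum ends at 89
`result` takes the values: [] → [18] → [18, 24] → [18, 24, 43] → [18, 24, 43, 46] → [18, 24, 43, 46, 52] → [18, 24, 43, 46, 52, 70] → [18, 24, 43, 46, 52, 70, 76] → [18, 24, 43, 46, 52, 70, 76, 89]
So `result[-1]` = 89

Answer: 89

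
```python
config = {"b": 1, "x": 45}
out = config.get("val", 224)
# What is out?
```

Trace:
`config = {"b": 1, "x": 45}` → config = {'b': 1, 'x': 45}
`out = config.get("val", 224)` → out = 224
So out = 224

Answer: 224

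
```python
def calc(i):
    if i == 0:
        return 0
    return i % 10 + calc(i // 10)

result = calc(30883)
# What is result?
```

Sum of digits of 30883: 3 + 8 + 8 + 0 + 3 = 22

Answer: 22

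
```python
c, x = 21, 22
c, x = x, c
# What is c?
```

Trace:
`c, x = 21, 22` → c = 21; x = 22
`c, x = x, c` → c = 22; x = 21
So c = 22

Answer: 22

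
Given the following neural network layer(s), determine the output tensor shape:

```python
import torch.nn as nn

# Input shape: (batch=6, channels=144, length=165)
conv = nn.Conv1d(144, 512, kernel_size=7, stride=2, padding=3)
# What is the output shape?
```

Input: (6, 144, 165) -> Output: (6, 512, 83)

Answer: (6, 512, 83)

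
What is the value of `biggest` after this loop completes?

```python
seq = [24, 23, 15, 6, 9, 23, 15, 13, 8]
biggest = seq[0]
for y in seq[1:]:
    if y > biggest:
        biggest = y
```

Maximum of [24, 23, 15, 6, 9, 23, 15, 13, 8]
`biggest` takes the values: 24

Answer: 24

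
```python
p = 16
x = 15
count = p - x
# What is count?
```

Trace:
`p = 16` → p = 16
`x = 15` → x = 15
`count = p - x` → count = 1
So count = 1

Answer: 1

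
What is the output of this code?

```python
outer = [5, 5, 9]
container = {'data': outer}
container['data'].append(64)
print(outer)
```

Key concept: dict holds reference to list.
Step by step:
`outer = [5, 5, 9]` → outer = [5, 5, 9]
`container = {'data': outer}` → container = {'data': [5, 5, 9]}
`container['data'].append(64)` → outer = [5, 5, 9, 64]; container = {'data': [5, 5, 9, 64]}
`print(outer)` → prints [5, 5, 9, 64]

Answer: [5, 5, 9, 64]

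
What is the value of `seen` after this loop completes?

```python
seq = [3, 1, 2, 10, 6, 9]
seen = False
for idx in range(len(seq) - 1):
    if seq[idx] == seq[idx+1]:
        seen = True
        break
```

Check consecutive duplicates in [3, 1, 2, 10, 6, 9]
`seen` takes the values: False

Answer: False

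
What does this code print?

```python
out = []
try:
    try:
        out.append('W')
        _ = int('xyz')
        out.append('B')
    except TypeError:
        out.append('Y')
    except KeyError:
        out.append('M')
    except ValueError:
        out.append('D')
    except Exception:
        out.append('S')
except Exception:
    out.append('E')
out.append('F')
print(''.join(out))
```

Execution trace: 'W' (inner try body) → 'D' (inner except ValueError) → 'F' (after the try/except). Output: WDF

Answer: WDF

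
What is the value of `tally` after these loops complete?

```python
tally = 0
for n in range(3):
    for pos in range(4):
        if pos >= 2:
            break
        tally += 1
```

Inner breaks at 2, outer runs 3 times
`tally` takes the values: 0 → 1 → 2 → 3 → 4 → 5 → 6

Answer: 6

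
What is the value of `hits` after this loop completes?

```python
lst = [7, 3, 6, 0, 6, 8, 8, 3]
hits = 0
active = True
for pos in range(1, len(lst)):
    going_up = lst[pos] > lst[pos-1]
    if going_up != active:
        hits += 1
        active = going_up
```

Count direction changes in [7, 3, 6, 0, 6, 8, 8, 3]
`hits` takes the values: 0 → 1 → 2 → 3 → 4 → 5

Answer: 5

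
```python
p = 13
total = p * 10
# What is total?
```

Trace:
`p = 13` → p = 13
`total = p * 10` → total = 130
So total = 130

Answer: 130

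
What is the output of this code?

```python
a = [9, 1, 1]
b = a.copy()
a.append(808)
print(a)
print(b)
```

Key concept: list.copy() creates independent copy.
Step by step:
`a = [9, 1, 1]` → a = [9, 1, 1]
`b = a.copy()` → b = [9, 1, 1]
`a.append(808)` → a = [9, 1, 1, 808]
`print(a)` → prints [9, 1, 1, 808]
`print(b)` → prints [9, 1, 1]

Answer:
[9, 1, 1, 808]
[9, 1, 1]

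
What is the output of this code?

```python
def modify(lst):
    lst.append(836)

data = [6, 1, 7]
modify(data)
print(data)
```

Key concept: function modifies passed list.
Step by step:
`data = [6, 1, 7]` → data = [6, 1, 7]
`modify(data)` → data = [6, 1, 7, 836]
`print(data)` → prints [6, 1, 7, 836]

Answer: [6, 1, 7, 836]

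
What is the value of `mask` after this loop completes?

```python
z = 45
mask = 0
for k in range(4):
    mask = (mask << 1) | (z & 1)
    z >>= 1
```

Reverse lowest 4 bits of 45
`mask` takes the values: 0 → 1 → 2 → 5 → 11

Answer: 11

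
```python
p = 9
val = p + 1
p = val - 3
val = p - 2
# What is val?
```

Trace:
`p = 9` → p = 9
`val = p + 1` → val = 10
`p = val - 3` → p = 7
`val = p - 2` → val = 5
So val = 5

Answer: 5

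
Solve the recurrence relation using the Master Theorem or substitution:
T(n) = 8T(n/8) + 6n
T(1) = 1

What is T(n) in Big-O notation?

By Master Theorem: a=8, b=8, f(n)=6n. Since log_8(8) = 1 and f(n) = Θ(n^1), Case 2 applies. T(n) = O(n log n).

Answer: O(n log n)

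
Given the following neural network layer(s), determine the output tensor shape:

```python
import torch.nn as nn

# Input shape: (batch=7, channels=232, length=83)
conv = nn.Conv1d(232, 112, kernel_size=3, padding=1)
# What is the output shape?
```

Input: (7, 232, 83) -> Output: (7, 112, 83)

Answer: (7, 112, 83)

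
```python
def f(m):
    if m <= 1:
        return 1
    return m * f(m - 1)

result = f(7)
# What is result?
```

f(7) = 7 * 6 * 5 * 4 * 3 * 2 * 1 = 5040

Answer: 5040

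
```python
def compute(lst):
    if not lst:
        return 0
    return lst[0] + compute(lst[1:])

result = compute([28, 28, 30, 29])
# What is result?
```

28 + 28 + 30 + 29 + 0 = 115

Answer: 115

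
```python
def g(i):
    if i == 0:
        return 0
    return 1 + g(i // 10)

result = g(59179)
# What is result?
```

Count of digits of 59179: 5

Answer: 5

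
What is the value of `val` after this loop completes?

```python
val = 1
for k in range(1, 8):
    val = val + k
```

Start at 1, add 1 through 7
`val` takes the values: 1 → 2 → 4 → 7 → 11 → 16 → 22 → 29

Answer: 29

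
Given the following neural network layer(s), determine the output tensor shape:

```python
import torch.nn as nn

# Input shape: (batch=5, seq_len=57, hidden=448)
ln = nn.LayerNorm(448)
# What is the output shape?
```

Input: (5, 57, 448) -> Output: (5, 57, 448)

Answer: (5, 57, 448)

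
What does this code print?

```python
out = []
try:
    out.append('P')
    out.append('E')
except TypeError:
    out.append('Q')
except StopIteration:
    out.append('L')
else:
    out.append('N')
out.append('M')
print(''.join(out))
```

Execution trace: 'P' (try body) → 'E' (try body, no exception) → 'N' (else) → 'M' (after the try/except). Output: PENM

Answer: PENM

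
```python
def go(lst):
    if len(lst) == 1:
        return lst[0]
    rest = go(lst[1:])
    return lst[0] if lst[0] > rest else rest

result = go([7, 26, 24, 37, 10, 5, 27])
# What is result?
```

Recursive max over [7, 26, 24, 37, 10, 5, 27] = 37

Answer: 37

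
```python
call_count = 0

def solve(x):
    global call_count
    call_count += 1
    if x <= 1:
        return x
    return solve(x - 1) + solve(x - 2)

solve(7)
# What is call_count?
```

Calls(x) = 1 + Calls(x-1) + Calls(x-2); Calls(0)=Calls(1)=1. For x=7 this gives 41.

Answer: 41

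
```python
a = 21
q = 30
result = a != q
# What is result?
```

Trace:
`a = 21` → a = 21
`q = 30` → q = 30
`result = a != q` → result = True
So result = True

Answer: True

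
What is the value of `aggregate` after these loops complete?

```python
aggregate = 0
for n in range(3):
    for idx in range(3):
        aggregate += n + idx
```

Sum of all n+idx for n,idx in 3x3
`aggregate` takes the values: 0 → 1 → 3 → 4 → 6 → 9 → 11 → 14 → 18

Answer: 18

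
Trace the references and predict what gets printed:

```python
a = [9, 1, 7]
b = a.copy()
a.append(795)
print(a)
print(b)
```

Key concept: list.copy() creates independent copy.
Step by step:
`a = [9, 1, 7]` → a = [9, 1, 7]
`b = a.copy()` → b = [9, 1, 7]
`a.append(795)` → a = [9, 1, 7, 795]
`print(a)` → prints [9, 1, 7, 795]
`print(b)` → prints [9, 1, 7]

Answer:
[9, 1, 7, 795]
[9, 1, 7]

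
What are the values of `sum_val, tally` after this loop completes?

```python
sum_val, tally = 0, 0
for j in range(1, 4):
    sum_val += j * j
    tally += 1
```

Sum of squares and count
`sum_val, tally` takes the values: (0, 0) → (1, 0) → (1, 1) → (5, 1) → (5, 2) → (14, 2) → (14, 3)

Answer: 14, 3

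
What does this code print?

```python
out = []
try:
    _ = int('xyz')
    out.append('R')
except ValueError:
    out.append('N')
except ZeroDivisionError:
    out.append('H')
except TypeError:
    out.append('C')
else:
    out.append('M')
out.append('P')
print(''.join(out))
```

Execution trace: 'N' (except ValueError) → 'P' (after the try/except). Output: NP

Answer: NP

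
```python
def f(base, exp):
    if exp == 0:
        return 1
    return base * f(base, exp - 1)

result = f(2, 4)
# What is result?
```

f(2, 4) = 2 * 2 * 2 * 2 = 16

Answer: 16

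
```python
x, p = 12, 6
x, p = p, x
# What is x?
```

Trace:
`x, p = 12, 6` → x = 12; p = 6
`x, p = p, x` → x = 6; p = 12
So x = 6

Answer: 6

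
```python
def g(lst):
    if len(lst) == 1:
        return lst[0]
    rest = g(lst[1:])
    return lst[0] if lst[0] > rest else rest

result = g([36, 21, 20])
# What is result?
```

Recursive max over [36, 21, 20] = 36

Answer: 36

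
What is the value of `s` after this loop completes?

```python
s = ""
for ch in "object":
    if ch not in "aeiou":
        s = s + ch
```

Remove vowels from 'object'
`s` takes the values: "" → "b" → "bj" → "bjc" → "bjct"

Answer: "bjct"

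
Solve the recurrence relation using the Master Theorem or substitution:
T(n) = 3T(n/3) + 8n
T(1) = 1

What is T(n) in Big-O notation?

By Master Theorem: a=3, b=3, f(n)=8n. Since log_3(3) = 1 and f(n) = Θ(n^1), Case 2 applies. T(n) = O(n log n).

Answer: O(n log n)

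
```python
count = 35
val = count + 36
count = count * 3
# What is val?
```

Trace:
`count = 35` → count = 35
`val = count + 36` → val = 71
`count = count * 3` → count = 105
So val = 71

Answer: 71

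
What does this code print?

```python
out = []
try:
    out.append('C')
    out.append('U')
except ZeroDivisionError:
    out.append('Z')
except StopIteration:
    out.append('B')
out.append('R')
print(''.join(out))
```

Execution trace: 'C' (try body) → 'U' (try body, no exception) → 'R' (after the try/except). Output: CUR

Answer: CUR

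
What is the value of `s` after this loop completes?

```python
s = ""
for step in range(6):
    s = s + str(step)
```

Concatenate digits 0 to 5
`s` takes the values: "" → "0" → "01" → "012" → "0123" → "01234" → "012345"

Answer: "012345"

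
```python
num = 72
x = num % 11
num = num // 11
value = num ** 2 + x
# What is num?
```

Trace:
`num = 72` → num = 72
`x = num % 11` → x = 6
`num = num // 11` → num = 6
`value = num ** 2 + x` → value = 42
So num = 6

Answer: 6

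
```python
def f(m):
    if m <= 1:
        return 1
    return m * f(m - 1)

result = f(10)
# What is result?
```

f(10) = 10 * 9 * 8 * 7 * 6 * 5 * 4 * 3 * 2 * 1 = 3628800

Answer: 3628800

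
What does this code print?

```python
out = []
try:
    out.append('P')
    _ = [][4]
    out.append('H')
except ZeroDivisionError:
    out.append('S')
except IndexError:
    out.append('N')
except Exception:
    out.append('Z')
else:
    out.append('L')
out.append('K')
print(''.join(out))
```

Execution trace: 'P' (try body) → 'N' (except IndexError) → 'K' (after the try/except). Output: PNK

Answer: PNK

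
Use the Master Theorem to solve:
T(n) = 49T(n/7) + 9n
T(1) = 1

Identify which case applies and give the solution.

a=49, b=7, f(n)=9n. log_7(49) = 2. Since c=1 < 2, Case 1 applies: T(n) = Θ(n^log_b(a)) = O(n^2).

Answer: O(n^2) - Case 1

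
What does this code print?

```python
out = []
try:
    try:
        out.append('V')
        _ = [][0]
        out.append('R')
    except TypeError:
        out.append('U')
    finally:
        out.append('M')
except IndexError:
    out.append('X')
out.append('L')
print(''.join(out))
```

Execution trace: 'V' (try body) → 'M' (finally) → 'X' (outer except IndexError) → 'L' (after the try/except). Output: VMXL

Answer: VMXL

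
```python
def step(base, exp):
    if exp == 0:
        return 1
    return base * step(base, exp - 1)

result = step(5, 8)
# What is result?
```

step(5, 8) = 5 * 5 * 5 * 5 * 5 * 5 * 5 * 5 = 390625

Answer: 390625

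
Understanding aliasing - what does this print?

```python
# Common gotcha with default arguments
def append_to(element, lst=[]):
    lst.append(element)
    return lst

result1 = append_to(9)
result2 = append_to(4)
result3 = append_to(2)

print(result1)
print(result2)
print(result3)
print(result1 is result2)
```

Key concept: mutable default argument gotcha.
Step by step:
`result1 = append_to(9)` → result1 = [9]
`result2 = append_to(4)` → result1 = [9, 4] (same object as result2); result2 = [9, 4] (same object as result1)
`result3 = append_to(2)` → result1 = [9, 4, 2] (same object as result2, result3); result2 = [9, 4, 2] (same object as result1, result3); result3 = [9, 4, 2] (same object as result1, result2)
`print(result1)` → prints [9, 4, 2]
`print(result2)` → prints [9, 4, 2]
`print(result3)` → prints [9, 4, 2]
`print(result1 is result2)` → prints True

Answer:
[9, 4, 2]
[9, 4, 2]
[9, 4, 2]
True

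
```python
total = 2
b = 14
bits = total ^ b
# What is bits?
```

Trace:
`total = 2` → total = 2
`b = 14` → b = 14
`bits = total ^ b` → bits = 12
So bits = 12

Answer: 12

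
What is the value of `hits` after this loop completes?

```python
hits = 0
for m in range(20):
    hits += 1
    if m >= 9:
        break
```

Loop breaks when m reaches 9, hits is 10
`hits` takes the values: 0 → 1 → 2 → 3 → 4 → 5 → 6 → 7 → 8 → 9 → 10

Answer: 10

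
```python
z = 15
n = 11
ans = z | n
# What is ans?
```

Trace:
`z = 15` → z = 15
`n = 11` → n = 11
`ans = z | n` → ans = 15
So ans = 15

Answer: 15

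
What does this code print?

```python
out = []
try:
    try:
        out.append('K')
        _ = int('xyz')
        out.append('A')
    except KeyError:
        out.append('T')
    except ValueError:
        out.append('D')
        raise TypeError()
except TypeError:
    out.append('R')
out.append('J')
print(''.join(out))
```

Execution trace: 'K' (inner try body) → 'D' (inner except ValueError) → 'R' (outer except TypeError) → 'J' (after the try/except). Output: KDRJ

Answer: KDRJ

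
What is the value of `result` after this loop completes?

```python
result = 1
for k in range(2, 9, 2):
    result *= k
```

Product of even numbers 2 to 8
`result` takes the values: 1 → 2 → 8 → 48 → 384

Answer: 384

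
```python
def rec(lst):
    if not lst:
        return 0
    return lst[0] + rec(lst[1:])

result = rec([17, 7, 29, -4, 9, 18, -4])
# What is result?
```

17 + 7 + 29 + (-4) + 9 + 18 + (-4) + 0 = 72

Answer: 72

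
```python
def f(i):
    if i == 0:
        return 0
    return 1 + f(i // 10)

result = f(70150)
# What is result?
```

Count of digits of 70150: 5

Answer: 5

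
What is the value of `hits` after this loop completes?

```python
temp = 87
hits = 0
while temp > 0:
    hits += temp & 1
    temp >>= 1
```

Count set bits in 87 (binary: 0b1010111)
`hits` takes the values: 0 → 1 → 2 → 3 → 4 → 5

Answer: 5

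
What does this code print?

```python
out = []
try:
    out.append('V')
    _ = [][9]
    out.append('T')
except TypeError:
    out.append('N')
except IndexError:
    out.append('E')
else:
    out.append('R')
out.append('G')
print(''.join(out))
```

Execution trace: 'V' (try body) → 'E' (except IndexError) → 'G' (after the try/except). Output: VEG

Answer: VEG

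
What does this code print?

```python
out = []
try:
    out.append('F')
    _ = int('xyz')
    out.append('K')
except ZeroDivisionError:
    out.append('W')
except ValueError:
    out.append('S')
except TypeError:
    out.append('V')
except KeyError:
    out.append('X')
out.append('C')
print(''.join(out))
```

Execution trace: 'F' (try body) → 'S' (except ValueError) → 'C' (after the try/except). Output: FSC

Answer: FSC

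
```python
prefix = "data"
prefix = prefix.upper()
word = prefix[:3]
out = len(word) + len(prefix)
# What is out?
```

Trace:
`prefix = "data"` → prefix = 'data'
`prefix = prefix.upper()` → prefix = 'DATA'
`word = prefix[:3]` → word = 'DAT'
`out = len(word) + len(prefix)` → out = 7
So out = 7

Answer: 7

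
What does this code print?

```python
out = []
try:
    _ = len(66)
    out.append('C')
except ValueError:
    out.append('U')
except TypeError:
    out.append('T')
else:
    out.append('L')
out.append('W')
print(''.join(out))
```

Execution trace: 'T' (except TypeError) → 'W' (after the try/except). Output: TW

Answer: TW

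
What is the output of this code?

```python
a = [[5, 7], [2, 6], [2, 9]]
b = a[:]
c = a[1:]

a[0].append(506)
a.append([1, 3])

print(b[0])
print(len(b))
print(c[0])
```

Key concept: slice with nested mutation.
Step by step:
`a = [[5, 7], [2, 6], [2, 9]]` → a = [[5, 7], [2, 6], [2, 9]]
`b = a[:]` → b = [[5, 7], [2, 6], [2, 9]]
`c = a[1:]` → c = [[2, 6], [2, 9]]
`a[0].append(506)` → a = [[5, 7, 506], [2, 6], [2, 9]]; b = [[5, 7, 506], [2, 6], [2, 9]]
`a.append([1, 3])` → a = [[5, 7, 506], [2, 6], [2, 9], [1, 3]]
`print(b[0])` → prints [5, 7, 506]
`print(len(b))` → prints 3
`print(c[0])` → prints [2, 6]

Answer:
[5, 7, 506]
3
[2, 6]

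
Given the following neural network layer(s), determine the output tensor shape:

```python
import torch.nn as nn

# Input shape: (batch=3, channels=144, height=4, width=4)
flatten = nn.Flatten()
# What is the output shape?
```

Input: (3, 144, 4, 4) -> Output: (3, 2304)

Answer: (3, 2304)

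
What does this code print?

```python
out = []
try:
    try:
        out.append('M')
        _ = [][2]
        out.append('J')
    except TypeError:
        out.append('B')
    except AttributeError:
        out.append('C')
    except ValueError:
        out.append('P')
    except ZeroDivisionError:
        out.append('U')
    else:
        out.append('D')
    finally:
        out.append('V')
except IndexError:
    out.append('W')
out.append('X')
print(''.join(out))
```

Execution trace: 'M' (try body) → 'V' (finally) → 'W' (outer except IndexError) → 'X' (after the try/except). Output: MVWX

Answer: MVWX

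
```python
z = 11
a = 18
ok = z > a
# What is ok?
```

Trace:
`z = 11` → z = 11
`a = 18` → a = 18
`ok = z > a` → ok = False
So ok = False

Answer: False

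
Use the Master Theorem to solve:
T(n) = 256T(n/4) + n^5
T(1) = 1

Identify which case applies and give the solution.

a=256, b=4, f(n)=n^5. log_4(256) = 4. Since c=5 > 4 and the regularity condition holds (256(n/4)^5 = (256/4^5)n^5 with 256/4^5 < 1), Case 3 applies: T(n) = Θ(f(n)) = O(n^5).

Answer: O(n^5) - Case 3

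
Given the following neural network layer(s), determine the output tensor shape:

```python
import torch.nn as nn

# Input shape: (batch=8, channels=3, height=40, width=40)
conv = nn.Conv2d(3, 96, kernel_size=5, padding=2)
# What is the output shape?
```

Input: (8, 3, 40, 40) -> Output: (8, 96, 40, 40)

Answer: (8, 96, 40, 40)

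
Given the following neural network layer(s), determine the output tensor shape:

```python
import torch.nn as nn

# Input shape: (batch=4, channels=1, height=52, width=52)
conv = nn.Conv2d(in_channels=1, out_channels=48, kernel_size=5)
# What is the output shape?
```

Input: (4, 1, 52, 52) -> Output: (4, 48, 48, 48)

Answer: (4, 48, 48, 48)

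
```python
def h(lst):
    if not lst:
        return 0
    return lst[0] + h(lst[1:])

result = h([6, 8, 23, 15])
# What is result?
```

6 + 8 + 23 + 15 + 0 = 52

Answer: 52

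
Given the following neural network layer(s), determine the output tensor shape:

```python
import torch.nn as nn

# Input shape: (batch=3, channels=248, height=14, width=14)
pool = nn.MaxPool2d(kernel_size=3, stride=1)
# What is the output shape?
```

Input: (3, 248, 14, 14) -> Output: (3, 248, 12, 12)

Answer: (3, 248, 12, 12)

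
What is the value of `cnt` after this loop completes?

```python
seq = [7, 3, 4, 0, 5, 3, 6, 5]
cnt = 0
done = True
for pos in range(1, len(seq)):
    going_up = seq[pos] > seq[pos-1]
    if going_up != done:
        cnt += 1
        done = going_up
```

Count direction changes in [7, 3, 4, 0, 5, 3, 6, 5]
`cnt` takes the values: 0 → 1 → 2 → 3 → 4 → 5 → 6 → 7

Answer: 7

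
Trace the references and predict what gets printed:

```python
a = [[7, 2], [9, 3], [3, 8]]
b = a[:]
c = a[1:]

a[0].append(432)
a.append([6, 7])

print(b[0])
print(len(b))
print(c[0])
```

Key concept: slice with nested mutation.
Step by step:
`a = [[7, 2], [9, 3], [3, 8]]` → a = [[7, 2], [9, 3], [3, 8]]
`b = a[:]` → b = [[7, 2], [9, 3], [3, 8]]
`c = a[1:]` → c = [[9, 3], [3, 8]]
`a[0].append(432)` → a = [[7, 2, 432], [9, 3], [3, 8]]; b = [[7, 2, 432], [9, 3], [3, 8]]
`a.append([6, 7])` → a = [[7, 2, 432], [9, 3], [3, 8], [6, 7]]
`print(b[0])` → prints [7, 2, 432]
`print(len(b))` → prints 3
`print(c[0])` → prints [9, 3]

Answer:
[7, 2, 432]
3
[9, 3]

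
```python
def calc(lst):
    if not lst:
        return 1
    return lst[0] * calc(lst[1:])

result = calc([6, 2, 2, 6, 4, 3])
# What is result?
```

Product over [6, 2, 2, 6, 4, 3] = 6 * 2 * 2 * 6 * 4 * 3 = 1728

Answer: 1728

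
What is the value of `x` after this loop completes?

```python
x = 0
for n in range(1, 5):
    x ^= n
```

XOR of 1 to 4
`x` takes the values: 0 → 1 → 3 → 0 → 4

Answer: 4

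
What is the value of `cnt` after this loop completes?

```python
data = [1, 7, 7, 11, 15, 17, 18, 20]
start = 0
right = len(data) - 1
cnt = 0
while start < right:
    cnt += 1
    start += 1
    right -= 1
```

Iterations until pointers meet (list length 8)
`cnt` takes the values: 0 → 1 → 2 → 3 → 4

Answer: 4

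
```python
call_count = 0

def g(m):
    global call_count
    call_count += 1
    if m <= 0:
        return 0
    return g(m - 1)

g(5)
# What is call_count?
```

Linear recursion stepping by 1: 6 calls from m=5 down to ≤0.

Answer: 6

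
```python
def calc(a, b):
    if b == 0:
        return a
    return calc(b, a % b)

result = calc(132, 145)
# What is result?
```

calc(132, 145) -> calc(145, 132) -> calc(132, 13) -> calc(13, 2) -> calc(2, 1) -> calc(1, 0) -> 1

Answer: 1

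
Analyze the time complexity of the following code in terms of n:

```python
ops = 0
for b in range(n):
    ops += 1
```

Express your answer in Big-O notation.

Each loop level contributes: n. Multiplying the contributions gives O(n).

Answer: O(n)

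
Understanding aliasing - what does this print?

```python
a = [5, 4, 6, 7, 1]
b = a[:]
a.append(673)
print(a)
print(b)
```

Key concept: slice [:] creates copy.
Step by step:
`a = [5, 4, 6, 7, 1]` → a = [5, 4, 6, 7, 1]
`b = a[:]` → b = [5, 4, 6, 7, 1]
`a.append(673)` → a = [5, 4, 6, 7, 1, 673]
`print(a)` → prints [5, 4, 6, 7, 1, 673]
`print(b)` → prints [5, 4, 6, 7, 1]

Answer:
[5, 4, 6, 7, 1, 673]
[5, 4, 6, 7, 1]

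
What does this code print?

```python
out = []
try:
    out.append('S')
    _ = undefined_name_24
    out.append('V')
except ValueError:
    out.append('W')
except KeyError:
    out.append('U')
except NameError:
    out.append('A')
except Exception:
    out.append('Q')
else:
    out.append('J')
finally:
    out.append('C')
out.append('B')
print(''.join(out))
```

Execution trace: 'S' (try body) → 'A' (except NameError) → 'C' (finally) → 'B' (after the try/except). Output: SACB

Answer: SACB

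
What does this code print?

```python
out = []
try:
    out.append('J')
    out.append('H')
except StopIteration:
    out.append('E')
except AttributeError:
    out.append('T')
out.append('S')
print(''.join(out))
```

Execution trace: 'J' (try body) → 'H' (try body, no exception) → 'S' (after the try/except). Output: JHS

Answer: JHS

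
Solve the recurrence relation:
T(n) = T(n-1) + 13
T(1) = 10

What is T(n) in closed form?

Unrolling: T(n) = T(1) + 13·(n-1) = 10 + 13(n-1) = 13n - 3.

Answer: T(n) = 13n - 3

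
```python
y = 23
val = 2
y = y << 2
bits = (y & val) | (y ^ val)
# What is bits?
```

Trace:
`y = 23` → y = 23
`val = 2` → val = 2
`y = y << 2` → y = 92
`bits = (y & val) | (y ^ val)` → bits = 94
So bits = 94

Answer: 94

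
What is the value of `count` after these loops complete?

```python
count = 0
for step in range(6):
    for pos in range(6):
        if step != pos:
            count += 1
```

6² - 6 (exclude diagonal)
`count` takes the values: 0 → 1 → 2 → 3 → 4 → 5 → 6 → 7 → 8 → 9 → 10 → 11 → 12 → 13 → 14 → 15 → 16 → 17 → 18 → 19 → 20 → 21 → 22 → 23 → 24 → 25 → 26 → 27 → 28 → 29 → 30

Answer: 30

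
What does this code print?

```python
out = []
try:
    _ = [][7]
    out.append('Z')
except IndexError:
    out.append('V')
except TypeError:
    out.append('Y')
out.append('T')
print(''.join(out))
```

Execution trace: 'V' (except IndexError) → 'T' (after the try/except). Output: VT

Answer: VT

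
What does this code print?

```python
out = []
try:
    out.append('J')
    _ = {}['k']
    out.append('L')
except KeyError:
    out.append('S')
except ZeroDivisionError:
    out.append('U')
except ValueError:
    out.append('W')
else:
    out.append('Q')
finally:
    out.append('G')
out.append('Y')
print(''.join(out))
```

Execution trace: 'J' (try body) → 'S' (except KeyError) → 'G' (finally) → 'Y' (after the try/except). Output: JSGY

Answer: JSGY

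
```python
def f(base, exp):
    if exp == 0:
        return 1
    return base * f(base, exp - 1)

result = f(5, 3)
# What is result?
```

f(5, 3) = 5 * 5 * 5 = 125

Answer: 125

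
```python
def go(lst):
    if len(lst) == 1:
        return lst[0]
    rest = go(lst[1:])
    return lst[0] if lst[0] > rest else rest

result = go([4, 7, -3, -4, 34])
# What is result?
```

Recursive max over [4, 7, -3, -4, 34] = 34

Answer: 34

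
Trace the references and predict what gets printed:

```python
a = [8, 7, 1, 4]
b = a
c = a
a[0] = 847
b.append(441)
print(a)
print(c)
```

Key concept: multiple aliases.
Step by step:
`a = [8, 7, 1, 4]` → a = [8, 7, 1, 4]
`b = a` → b = [8, 7, 1, 4] (same object as a)
`c = a` → c = [8, 7, 1, 4] (same object as a, b)
`a[0] = 847` → a = [847, 7, 1, 4] (same object as b, c); b = [847, 7, 1, 4] (same object as a, c); c = [847, 7, 1, 4] (same object as a, b)
`b.append(441)` → a = [847, 7, 1, 4, 441] (same object as b, c); b = [847, 7, 1, 4, 441] (same object as a, c); c = [847, 7, 1, 4, 441] (same object as a, b)
`print(a)` → prints [847, 7, 1, 4, 441]
`print(c)` → prints [847, 7, 1, 4, 441]

Answer:
[847, 7, 1, 4, 441]
[847, 7, 1, 4, 441]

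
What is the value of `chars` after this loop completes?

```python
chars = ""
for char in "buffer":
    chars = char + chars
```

Reverse 'buffer'
`chars` takes the values: "" → "b" → "ub" → "fub" → "ffub" → "effub" → "reffub"

Answer: "reffub"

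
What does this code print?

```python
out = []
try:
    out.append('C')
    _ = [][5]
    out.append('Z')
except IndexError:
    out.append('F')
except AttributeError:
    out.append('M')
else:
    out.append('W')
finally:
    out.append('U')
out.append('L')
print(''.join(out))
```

Execution trace: 'C' (try body) → 'F' (except IndexError) → 'U' (finally) → 'L' (after the try/except). Output: CFUL

Answer: CFUL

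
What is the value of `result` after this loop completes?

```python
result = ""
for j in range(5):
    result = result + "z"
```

Repeat 'z' 5 times
`result` takes the values: "" → "z" → "zz" → "zzz" → "zzzz" → "zzzzz"

Answer: "zzzzz"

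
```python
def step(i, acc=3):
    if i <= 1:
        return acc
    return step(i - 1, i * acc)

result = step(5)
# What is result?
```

Accumulator trace (n, acc): (5, 3) -> (4, 15) -> (3, 60) -> (2, 180) -> (1, 360) -> return 360

Answer: 360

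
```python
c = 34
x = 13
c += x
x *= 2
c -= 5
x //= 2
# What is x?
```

Trace:
`c = 34` → c = 34
`x = 13` → x = 13
`c += x` → c = 47
`x *= 2` → x = 26
`c -= 5` → c = 42
`x //= 2` → x = 13
So x = 13

Answer: 13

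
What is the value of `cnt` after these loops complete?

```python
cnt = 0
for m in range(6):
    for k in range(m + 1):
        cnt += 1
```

Triangle: 1 + 2 + ... + 6
`cnt` takes the values: 0 → 1 → 2 → 3 → 4 → 5 → 6 → 7 → 8 → 9 → 10 → 11 → 12 → 13 → 14 → 15 → 16 → 17 → 18 → 19 → 20 → 21

Answer: 21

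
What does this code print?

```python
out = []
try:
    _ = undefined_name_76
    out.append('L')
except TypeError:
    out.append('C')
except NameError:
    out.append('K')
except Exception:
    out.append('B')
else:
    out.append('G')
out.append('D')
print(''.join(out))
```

Execution trace: 'K' (except NameError) → 'D' (after the try/except). Output: KD

Answer: KD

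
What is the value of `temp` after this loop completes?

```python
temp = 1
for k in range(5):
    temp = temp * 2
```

Multiply by 2, 5 times: 1 * 2^5 = 32
`temp` takes the values: 1 → 2 → 4 → 8 → 16 → 32

Answer: 32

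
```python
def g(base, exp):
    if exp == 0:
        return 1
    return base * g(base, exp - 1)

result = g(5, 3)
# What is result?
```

g(5, 3) = 5 * 5 * 5 = 125

Answer: 125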